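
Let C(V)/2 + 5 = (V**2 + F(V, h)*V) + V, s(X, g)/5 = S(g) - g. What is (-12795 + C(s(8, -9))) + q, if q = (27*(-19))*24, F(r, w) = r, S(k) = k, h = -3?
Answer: -25117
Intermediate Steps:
s(X, g) = 0 (s(X, g) = 5*(g - g) = 5*0 = 0)
q = -12312 (q = -513*24 = -12312)
C(V) = -10 + 2*V + 4*V**2 (C(V) = -10 + 2*((V**2 + V*V) + V) = -10 + 2*((V**2 + V**2) + V) = -10 + 2*(2*V**2 + V) = -10 + 2*(V + 2*V**2) = -10 + (2*V + 4*V**2) = -10 + 2*V + 4*V**2)
(-12795 + C(s(8, -9))) + q = (-12795 + (-10 + 2*0 + 4*0**2)) - 12312 = (-12795 + (-10 + 0 + 4*0)) - 12312 = (-12795 + (-10 + 0 + 0)) - 12312 = (-12795 - 10) - 12312 = -12805 - 12312 = -25117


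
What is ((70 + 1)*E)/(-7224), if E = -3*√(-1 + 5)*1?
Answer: 71/1204 ≈ 0.058970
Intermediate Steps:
E = -6 (E = -3*√4*1 = -3*2*1 = -6*1 = -6)
((70 + 1)*E)/(-7224) = ((70 + 1)*(-6))/(-7224) = (71*(-6))*(-1/7224) = -426*(-1/7224) = 71/1204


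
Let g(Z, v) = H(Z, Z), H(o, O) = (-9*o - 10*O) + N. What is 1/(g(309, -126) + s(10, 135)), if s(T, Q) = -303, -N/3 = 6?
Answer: -1/6192 ≈ -0.00016150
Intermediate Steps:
N = -18 (N = -3*6 = -18)
H(o, O) = -18 - 10*O - 9*o (H(o, O) = (-9*o - 10*O) - 18 = (-10*O - 9*o) - 18 = -18 - 10*O - 9*o)
g(Z, v) = -18 - 19*Z (g(Z, v) = -18 - 10*Z - 9*Z = -18 - 19*Z)
1/(g(309, -126) + s(10, 135)) = 1/((-18 - 19*309) - 303) = 1/((-18 - 5871) - 303) = 1/(-5889 - 303) = 1/(-6192) = -1/6192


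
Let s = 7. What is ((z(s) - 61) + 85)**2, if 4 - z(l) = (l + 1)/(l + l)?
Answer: 36864/49 ≈ 752.33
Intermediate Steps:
z(l) = 4 - (1 + l)/(2*l) (z(l) = 4 - (l + 1)/(l + l) = 4 - (1 + l)/(2*l))
((z(s) - 61) + 85)**2 = (((1/2)*(-1 + 7*7)/7 - 61) + 85)**2 = (((1/2)*(1/7)*(-1 + 49) - 61) + 85)**2 = (((1/2)*(1/7)*48 - 61) + 85)**2 = ((24/7 - 61) + 85)**2 = (-403/7 + 85)**2 = (192/7)**2 = 36864/49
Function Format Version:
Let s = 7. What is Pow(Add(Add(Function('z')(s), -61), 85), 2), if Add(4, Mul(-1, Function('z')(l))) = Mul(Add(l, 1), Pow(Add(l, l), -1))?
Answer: Rational(36864, 49) ≈ 752.33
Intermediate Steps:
Function('z')(l) = Add(4, Mul(Rational(-1, 2), Pow(l, -1), Add(1, l))) (Function('z')(l) = Add(4, Mul(-1, Mul(Add(l, 1), Pow(Add(l, l), -1)))) = Add(4, Mul(-1, Mul(Add(1, l), Pow(Mul(2, l), -1)))) = Add(4, Mul(-1, Mul(Add(1, l), Mul(Rational(1, 2), Pow(l, -1))))) = Add(4, Mul(-1, Mul(Rational(1, 2), Pow(l, -1), Add(1, l)))) = Add(4, Mul(Rational(-1, 2), Pow(l, -1), Add(1, l))))
Pow(Add(Add(Function('z')(s), -61), 85), 2) = Pow(Add(Add(Mul(Rational(1, 2), Pow(7, -1), Add(-1, Mul(7, 7))), -61), 85), 2) = Pow(Add(Add(Mul(Rational(1, 2), Rational(1, 7), Add(-1, 49)), -61), 85), 2) = Pow(Add(Add(Mul(Rational(1, 2), Rational(1, 7), 48), -61), 85), 2) = Pow(Add(Add(Rational(24, 7), -61), 85), 2) = Pow(Add(Rational(-403, 7), 85), 2) = Pow(Rational(192, 7), 2) = Rational(36864, 49)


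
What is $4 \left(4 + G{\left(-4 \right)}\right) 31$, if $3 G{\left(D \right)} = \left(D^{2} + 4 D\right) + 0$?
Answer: $496$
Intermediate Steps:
$G{\left(D \right)} = \frac{D^{2}}{3} + \frac{4 D}{3}$ ($G{\left(D \right)} = \frac{\left(D^{2} + 4 D\right) + 0}{3} = \frac{D^{2} + 4 D}{3} = \frac{D^{2}}{3} + \frac{4 D}{3}$)
$4 \left(4 + G{\left(-4 \right)}\right) 31 = 4 \left(4 + \frac{1}{3} \left(-4\right) \left(4 - 4\right)\right) 31 = 4 \left(4 + \frac{1}{3} \left(-4\right) 0\right) 31 = 4 \left(4 + 0\right) 31 = 4 \cdot 4 \cdot 31 = 16 \cdot 31 = 496$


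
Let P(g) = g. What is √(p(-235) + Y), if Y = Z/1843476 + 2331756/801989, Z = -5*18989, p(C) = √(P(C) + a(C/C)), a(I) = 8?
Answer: √(1560645966604521280676691 + 546451733169788367081924*I*√227)/739223736882 ≈ 3.0159 + 2.4979*I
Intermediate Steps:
p(C) = √(8 + C) (p(C) = √(C + 8) = √(8 + C))
Z = -94945
Y = 4222391378251/1478447473764 (Y = -94945/1843476 + 2331756/801989 = 4222391378251/1478447473764 ≈ 2.8560)
√(p(-235) + Y) = √(√(8 - 235) + 4222391378251/1478447473764) = √(√(-227) + 4222391378251/1478447473764) = √(I*√227 + 4222391378251/1478447473764) = √(4222391378251/1478447473764 + I*√227)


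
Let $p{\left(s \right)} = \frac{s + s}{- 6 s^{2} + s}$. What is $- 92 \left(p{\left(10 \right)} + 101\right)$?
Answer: $- \frac{548044}{59} \approx -9288.9$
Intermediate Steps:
$p{\left(s \right)} = \frac{2 s}{s - 6 s^{2}}$
$- 92 \left(p{\left(10 \right)} + 101\right) = - 92 \left(- \frac{2}{-1 + 6 \cdot 10} + 101\right) = - 92 \left(- \frac{2}{-1 + 60} + 101\right) = - 92 \left(- \frac{2}{59} + 101\right) = \left(-92\right) \frac{5957}{59} = - \frac{548044}{59}$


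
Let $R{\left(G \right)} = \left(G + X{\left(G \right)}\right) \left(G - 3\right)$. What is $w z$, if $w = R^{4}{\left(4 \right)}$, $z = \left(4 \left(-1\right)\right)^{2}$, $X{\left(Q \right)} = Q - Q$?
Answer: $4096$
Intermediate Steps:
$X{\left(Q \right)} = 0$
$R{\left(G \right)} = G \left(-3 + G\right)$ ($R{\left(G \right)} = \left(G + 0\right) \left(G - 3\right) = G \left(-3 + G\right)$)
$z = 16$ ($z = \left(-4\right)^{2} = 16$)
$w = 256$ ($w = \left(4 \left(-3 + 4\right)\right)^{4} = \left(4 \cdot 1\right)^{4} = 4^{4} = 256$)
$w z = 256 \cdot 16 = 4096$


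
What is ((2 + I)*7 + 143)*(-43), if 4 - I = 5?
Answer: -6450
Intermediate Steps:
I = -1 (I = 4 - 1*5 = 4 - 5 = -1)
((2 + I)*7 + 143)*(-43) = ((2 - 1)*7 + 143)*(-43) = (1*7 + 143)*(-43) = (7 + 143)*(-43) = 150*(-43) = -6450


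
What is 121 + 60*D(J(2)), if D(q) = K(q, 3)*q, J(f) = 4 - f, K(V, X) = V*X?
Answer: 841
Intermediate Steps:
D(q) = 3*q² (D(q) = (q*3)*q = (3*q)*q = 3*q²)
121 + 60*D(J(2)) = 121 + 60*(3*(4 - 1*2)²) = 121 + 60*(3*(4 - 2)²) = 121 + 60*(3*2²) = 121 + 60*(3*4) = 121 + 60*12 = 121 + 720 = 841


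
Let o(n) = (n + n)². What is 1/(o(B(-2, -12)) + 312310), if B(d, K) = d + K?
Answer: 1/313094 ≈ 3.1939e-6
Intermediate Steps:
B(d, K) = K + d
o(n) = 4*n² (o(n) = (2*n)² = 4*n²)
1/(o(B(-2, -12)) + 312310) = 1/(4*(-12 - 2)² + 312310) = 1/(4*(-14)² + 312310) = 1/(4*196 + 312310) = 1/(784 + 312310) = 1/313094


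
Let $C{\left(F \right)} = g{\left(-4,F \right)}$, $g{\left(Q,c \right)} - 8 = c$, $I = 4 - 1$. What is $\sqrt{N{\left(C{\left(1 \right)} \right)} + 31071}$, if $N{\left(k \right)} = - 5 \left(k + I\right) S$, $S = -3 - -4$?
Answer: $\sqrt{31011} \approx 176.1$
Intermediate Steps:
$I = 3$ ($I = 4 - 1 = 3$)
$g{\left(Q,c \right)} = 8 + c$
$S = 1$ ($S = -3 + 4 = 1$)
$C{\left(F \right)} = 8 + F$
$N{\left(k \right)} = -15 - 5 k$ ($N{\left(k \right)} = - 5 \left(k + 3\right) 1 = - 5 \left(3 + k\right) 1 = \left(-15 - 5 k\right) 1 = -15 - 5 k$)
$\sqrt{N{\left(C{\left(1 \right)} \right)} + 31071} = \sqrt{\left(-15 - 5 \left(8 + 1\right)\right) + 31071} = \sqrt{\left(-15 - 45\right) + 31071} = \sqrt{-60 + 31071} = \sqrt{31011}$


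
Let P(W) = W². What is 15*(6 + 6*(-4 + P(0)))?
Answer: -270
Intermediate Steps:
15*(6 + 6*(-4 + P(0))) = 15*(6 + 6*(-4 + 0²)) = 15*(6 + 6*(-4 + 0)) = 15*(6 + 6*(-4)) = 15*(6 - 24) = 15*(-18) = -270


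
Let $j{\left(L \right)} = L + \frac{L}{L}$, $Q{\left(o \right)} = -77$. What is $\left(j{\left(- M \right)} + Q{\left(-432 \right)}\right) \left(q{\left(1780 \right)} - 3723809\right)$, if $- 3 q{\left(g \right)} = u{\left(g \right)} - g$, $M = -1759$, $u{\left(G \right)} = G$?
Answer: $-6267170547$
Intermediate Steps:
$q{\left(g \right)} = 0$ ($q{\left(g \right)} = - \frac{g - g}{3} = \left(- \frac{1}{3}\right) 0 = 0$)
$j{\left(L \right)} = 1 + L$ ($j{\left(L \right)} = L + 1 = 1 + L$)
$\left(j{\left(- M \right)} + Q{\left(-432 \right)}\right) \left(q{\left(1780 \right)} - 3723809\right) = \left(\left(1 - -1759\right) - 77\right) \left(0 - 3723809\right) = \left(\left(1 + 1759\right) - 77\right) \left(-3723809\right) = \left(1760 - 77\right) \left(-3723809\right) = 1683 \left(-3723809\right) = -6267170547$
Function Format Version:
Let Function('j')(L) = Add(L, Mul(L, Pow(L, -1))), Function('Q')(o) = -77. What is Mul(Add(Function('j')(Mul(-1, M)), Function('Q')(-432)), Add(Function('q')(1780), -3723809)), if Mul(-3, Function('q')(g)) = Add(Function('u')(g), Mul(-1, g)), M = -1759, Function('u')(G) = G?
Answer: -6267170547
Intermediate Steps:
Function('q')(g) = 0 (Function('q')(g) = Mul(Rational(-1, 3), Add(g, Mul(-1, g))) = Mul(Rational(-1, 3), 0) = 0)
Function('j')(L) = Add(1, L) (Function('j')(L) = Add(L, 1) = Add(1, L))
Mul(Add(Function('j')(Mul(-1, M)), Function('Q')(-432)), Add(Function('q')(1780), -3723809)) = Mul(Add(Add(1, Mul(-1, -1759)), -77), Add(0, -3723809)) = Mul(Add(Add(1, 1759), -77), -3723809) = Mul(Add(1760, -77), -3723809) = Mul(1683, -3723809) = -6267170547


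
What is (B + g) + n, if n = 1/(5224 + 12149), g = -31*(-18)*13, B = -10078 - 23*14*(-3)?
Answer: -32279033/17373 ≈ -1858.0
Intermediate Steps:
B = -9112 (B = -10078 - 322*(-3) = -10078 + 966 = -9112)
g = 7254 (g = 558*13 = 7254)
n = 1/17373 ≈ 5.7561e-5
(B + g) + n = (-9112 + 7254) + 1/17373 = -1858 + 1/17373 = -32279033/17373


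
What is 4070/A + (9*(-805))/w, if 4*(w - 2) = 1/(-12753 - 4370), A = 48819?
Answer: -1153553728450/318446337 ≈ -3622.4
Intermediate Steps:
w = 136983/68492 (w = 2 + 1/(4*(-12753 - 4370)) = 2 + (¼)/(-17123) = 2 + (¼)*(-1/17123) = 2 - 1/68492 = 136983/68492 ≈ 2.0000)
4070/A + (9*(-805))/w = 4070/48819 + (9*(-805))/(136983/68492) = 4070*(1/48819) - 7245*68492/136983 = 4070/48819 - 23629740/6523 = -1153553728450/318446337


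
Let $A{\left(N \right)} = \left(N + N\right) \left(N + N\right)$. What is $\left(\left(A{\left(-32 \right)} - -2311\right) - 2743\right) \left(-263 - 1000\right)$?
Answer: $-4627632$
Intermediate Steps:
$A{\left(N \right)} = 4 N^{2}$ ($A{\left(N \right)} = 2 N 2 N = 4 N^{2}$)
$\left(\left(A{\left(-32 \right)} - -2311\right) - 2743\right) \left(-263 - 1000\right) = \left(\left(4 \left(-32\right)^{2} - -2311\right) - 2743\right) \left(-263 - 1000\right) = \left(\left(4 \cdot 1024 + 2311\right) - 2743\right) \left(-1263\right) = \left(\left(4096 + 2311\right) - 2743\right) \left(-1263\right) = \left(6407 - 2743\right) \left(-1263\right) = 3664 \left(-1263\right) = -4627632$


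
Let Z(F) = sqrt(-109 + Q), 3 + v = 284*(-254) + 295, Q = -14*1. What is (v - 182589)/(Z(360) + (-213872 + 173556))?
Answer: 10257720828/1625379979 + 254433*I*sqrt(123)/1625379979 ≈ 6.311 + 0.0017361*I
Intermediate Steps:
Q = -14
v = -71844 (v = -3 + (284*(-254) + 295) = -3 + (-72136 + 295) = -3 - 71841 = -71844)
Z(F) = I*sqrt(123) (Z(F) = sqrt(-109 - 14) = sqrt(-123) = I*sqrt(123))
(v - 182589)/(Z(360) + (-213872 + 173556)) = (-71844 - 182589)/(I*sqrt(123) + (-213872 + 173556)) = -254433/(I*sqrt(123) - 40316) = -254433/(-40316 + I*sqrt(123))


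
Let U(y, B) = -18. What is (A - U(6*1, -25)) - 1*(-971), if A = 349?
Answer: 1338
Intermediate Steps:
(A - U(6*1, -25)) - 1*(-971) = (349 - 1*(-18)) - 1*(-971) = (349 + 18) + 971 = 367 + 971 = 1338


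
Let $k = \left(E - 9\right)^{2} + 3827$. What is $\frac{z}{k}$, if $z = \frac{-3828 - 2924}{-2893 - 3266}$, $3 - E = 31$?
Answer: $\frac{1688}{8000541} \approx 0.00021099$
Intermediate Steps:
$E = -28$ ($E = 3 - 31 = -28$)
$z = \frac{6752}{6159}$ ($z = - \frac{6752}{-6159} = \left(-6752\right) \left(- \frac{1}{6159}\right) = \frac{6752}{6159} \approx 1.0963$)
$k = 5196$ ($k = \left(-28 - 9\right)^{2} + 3827 = \left(-37\right)^{2} + 3827 = 1369 + 3827 = 5196$)
$\frac{z}{k} = \frac{6752}{6159 \cdot 5196} = \frac{6752}{6159} \cdot \frac{1}{5196} = \frac{1688}{8000541}$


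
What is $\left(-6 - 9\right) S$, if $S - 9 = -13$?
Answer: $60$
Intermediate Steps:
$S = -4$ ($S = 9 - 13 = -4$)
$\left(-6 - 9\right) S = \left(-6 - 9\right) \left(-4\right) = \left(-15\right) \left(-4\right) = 60$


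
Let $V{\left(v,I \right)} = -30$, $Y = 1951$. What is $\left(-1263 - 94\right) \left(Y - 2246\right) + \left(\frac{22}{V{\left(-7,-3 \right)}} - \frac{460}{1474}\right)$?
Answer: $\frac{4425470768}{11055} \approx 4.0031 \cdot 10^{5}$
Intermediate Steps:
$\left(-1263 - 94\right) \left(Y - 2246\right) + \left(\frac{22}{V{\left(-7,-3 \right)}} - \frac{460}{1474}\right) = \left(-1263 - 94\right) \left(1951 - 2246\right) + \left(\frac{22}{-30} - \frac{460}{1474}\right) = \left(-1357\right) \left(-295\right) + \left(22 \left(- \frac{1}{30}\right) - \frac{230}{737}\right) = 400315 - \frac{11557}{11055} = \frac{4425470768}{11055}$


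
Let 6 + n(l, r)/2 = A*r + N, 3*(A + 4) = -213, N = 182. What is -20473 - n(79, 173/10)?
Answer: -18230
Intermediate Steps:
A = -75 (A = -4 + (⅓)*(-213) = -4 - 71 = -75)
n(l, r) = 352 - 150*r (n(l, r) = -12 + 2*(-75*r + 182) = -12 + 2*(182 - 75*r) = -12 + (364 - 150*r) = 352 - 150*r)
-20473 - n(79, 173/10) = -20473 - (352 - 25950/10) = -20473 - (352 - 150*173/10) = -20473 - (352 - 2595) = -20473 - 1*(-2243) = -20473 + 2243 = -18230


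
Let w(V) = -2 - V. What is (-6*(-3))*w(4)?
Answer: -108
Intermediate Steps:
(-6*(-3))*w(4) = (-6*(-3))*(-2 - 1*4) = 18*(-2 - 4) = 18*(-6) = -108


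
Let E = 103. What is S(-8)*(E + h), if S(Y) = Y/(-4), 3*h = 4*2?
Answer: 634/3 ≈ 211.33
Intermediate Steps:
h = 8/3 (h = (4*2)/3 = (⅓)*8 = 8/3 ≈ 2.6667)
S(Y) = -Y/4 (S(Y) = Y*(-¼) = -Y/4)
S(-8)*(E + h) = (-¼*(-8))*(103 + 8/3) = 2*(317/3) = 634/3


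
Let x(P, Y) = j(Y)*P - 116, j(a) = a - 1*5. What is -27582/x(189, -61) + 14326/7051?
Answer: 187422511/44386045 ≈ 4.2226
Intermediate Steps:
j(a) = -5 + a (j(a) = a - 5 = -5 + a)
x(P, Y) = -116 + P*(-5 + Y) (x(P, Y) = (-5 + Y)*P - 116 = P*(-5 + Y) - 116 = -116 + P*(-5 + Y))
-27582/x(189, -61) + 14326/7051 = -27582/(-116 + 189*(-5 - 61)) + 14326/7051 = -27582/(-116 + 189*(-66)) + 14326*(1/7051) = -27582/(-116 - 12474) + 14326/7051 = -27582/(-12590) + 14326/7051 = -27582*(-1/12590) + 14326/7051 = 13791/6295 + 14326/7051 = 187422511/44386045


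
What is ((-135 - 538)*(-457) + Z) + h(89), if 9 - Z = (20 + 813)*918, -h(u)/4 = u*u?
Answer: -488808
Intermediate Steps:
h(u) = -4*u² (h(u) = -4*u*u = -4*u²)
Z = -764685 (Z = 9 - (20 + 813)*918 = 9 - 833*918 = 9 - 1*764694 = 9 - 764694 = -764685)
((-135 - 538)*(-457) + Z) + h(89) = ((-135 - 538)*(-457) - 764685) - 4*89² = (-673*(-457) - 764685) - 4*7921 = (307561 - 764685) - 31684 = -457124 - 31684 = -488808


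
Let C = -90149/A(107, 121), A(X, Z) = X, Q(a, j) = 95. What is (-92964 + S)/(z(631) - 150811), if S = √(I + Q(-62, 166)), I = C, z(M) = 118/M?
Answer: 19553428/31720541 - 2524*I*√534893/10182293661 ≈ 0.61643 - 0.00018129*I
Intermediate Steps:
C = -90149/107 ≈ -842.51
I = -90149/107 ≈ -842.51
S = 4*I*√534893/107 (S = √(-90149/107 + 95) = √(-79984/107) = 4*I*√534893/107 ≈ 27.341*I)
(-92964 + S)/(z(631) - 150811) = (-92964 + 4*I*√534893/107)/(118/631 - 150811) = (-92964 + 4*I*√534893/107)/(-95161623/631) = (-92964 + 4*I*√534893/107)*(-631/95161623) = 19553428/31720541 - 2524*I*√534893/10182293661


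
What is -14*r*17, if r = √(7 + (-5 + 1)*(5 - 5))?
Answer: -238*√7 ≈ -629.69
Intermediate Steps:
r = √7 (r = √(7 - 4*0) = √(7 + 0) = √7 ≈ 2.6458)
-14*r*17 = -14*√7*17 = -238*√7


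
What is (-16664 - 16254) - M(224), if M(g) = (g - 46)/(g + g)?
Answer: -7373721/224 ≈ -32918.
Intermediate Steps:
M(g) = (-46 + g)/(2*g) (M(g) = (-46 + g)/((2*g)) = (-46 + g)*(1/(2*g)) = (-46 + g)/(2*g))
(-16664 - 16254) - M(224) = (-16664 - 16254) - (-46 + 224)/(2*224) = -32918 - 178/(2*224) = -32918 - 1*89/224 = -32918 - 89/224 = -7373721/224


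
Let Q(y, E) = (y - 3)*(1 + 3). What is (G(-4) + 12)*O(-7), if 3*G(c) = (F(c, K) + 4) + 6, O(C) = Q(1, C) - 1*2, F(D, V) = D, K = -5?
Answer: -140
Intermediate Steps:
Q(y, E) = -12 + 4*y (Q(y, E) = (-3 + y)*4 = -12 + 4*y)
O(C) = -10 (O(C) = (-12 + 4*1) - 1*2 = (-12 + 4) - 2 = -8 - 2 = -10)
G(c) = 10/3 + c/3 (G(c) = ((c + 4) + 6)/3 = ((4 + c) + 6)/3 = (10 + c)/3 = 10/3 + c/3)
(G(-4) + 12)*O(-7) = ((10/3 + (⅓)*(-4)) + 12)*(-10) = ((10/3 - 4/3) + 12)*(-10) = (2 + 12)*(-10) = 14*(-10) = -140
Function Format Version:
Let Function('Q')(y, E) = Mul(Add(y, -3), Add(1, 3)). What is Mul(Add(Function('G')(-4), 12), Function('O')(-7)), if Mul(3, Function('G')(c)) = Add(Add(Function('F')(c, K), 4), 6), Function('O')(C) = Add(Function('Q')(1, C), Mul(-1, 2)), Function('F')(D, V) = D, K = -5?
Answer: -140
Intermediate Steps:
Function('Q')(y, E) = Add(-12, Mul(4, y)) (Function('Q')(y, E) = Mul(Add(-3, y), 4) = Add(-12, Mul(4, y)))
Function('O')(C) = -10 (Function('O')(C) = Add(Add(-12, Mul(4, 1)), Mul(-1, 2)) = Add(Add(-12, 4), -2) = Add(-8, -2) = -10)
Function('G')(c) = Add(Rational(10, 3), Mul(Rational(1, 3), c)) (Function('G')(c) = Mul(Rational(1, 3), Add(Add(c, 4), 6)) = Mul(Rational(1, 3), Add(Add(4, c), 6)) = Mul(Rational(1, 3), Add(10, c)) = Add(Rational(10, 3), Mul(Rational(1, 3), c)))
Mul(Add(Function('G')(-4), 12), Function('O')(-7)) = Mul(Add(Add(Rational(10, 3), Mul(Rational(1, 3), -4)), 12), -10) = Mul(Add(Add(Rational(10, 3), Rational(-4, 3)), 12), -10) = Mul(Add(2, 12), -10) = Mul(14, -10) = -140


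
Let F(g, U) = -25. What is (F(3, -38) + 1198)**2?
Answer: 1375929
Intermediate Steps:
(F(3, -38) + 1198)**2 = (-25 + 1198)**2 = 1173**2 = 1375929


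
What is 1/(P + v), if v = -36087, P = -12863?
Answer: -1/48950 ≈ -2.0429e-5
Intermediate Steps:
1/(P + v) = 1/(-12863 - 36087) = 1/(-48950) = -1/48950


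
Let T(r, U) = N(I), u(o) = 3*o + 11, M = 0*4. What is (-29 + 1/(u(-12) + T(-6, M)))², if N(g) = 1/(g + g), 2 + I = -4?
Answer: 76405081/90601 ≈ 843.31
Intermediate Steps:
I = -6 (I = -2 - 4 = -6)
M = 0
u(o) = 11 + 3*o
N(g) = 1/(2*g)
T(r, U) = -1/12 (T(r, U) = (½)/(-6) = (½)*(-⅙) = -1/12)
(-29 + 1/(u(-12) + T(-6, M)))² = (-29 + 1/((11 + 3*(-12)) - 1/12))² = (-29 + 1/((11 - 36) - 1/12))² = (-29 + 1/(-25 - 1/12))² = (-29 + 1/(-301/12))² = (-29 - 12/301)² = (-8741/301)² = 76405081/90601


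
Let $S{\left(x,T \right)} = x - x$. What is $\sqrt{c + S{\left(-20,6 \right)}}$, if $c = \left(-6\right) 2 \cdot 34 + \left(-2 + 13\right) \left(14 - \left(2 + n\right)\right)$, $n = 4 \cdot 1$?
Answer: $8 i \sqrt{5} \approx 17.889 i$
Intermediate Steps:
$S{\left(x,T \right)} = 0$
$n = 4$
$c = -320$ ($c = \left(-6\right) 2 \cdot 34 + \left(-2 + 13\right) \left(14 - 6\right) = \left(-12\right) 34 + 11 \left(14 - 6\right) = -408 + 11 \left(14 - 6\right) = -408 + 11 \cdot 8 = -408 + 88 = -320$)
$\sqrt{c + S{\left(-20,6 \right)}} = \sqrt{-320 + 0} = \sqrt{-320} = 8 i \sqrt{5}$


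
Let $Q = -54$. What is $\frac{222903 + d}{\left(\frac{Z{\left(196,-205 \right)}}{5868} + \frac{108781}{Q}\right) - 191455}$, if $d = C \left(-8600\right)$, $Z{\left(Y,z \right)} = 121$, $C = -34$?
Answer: $- \frac{9071394012}{3405836063} \approx -2.6635$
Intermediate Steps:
$d = 292400$ ($d = \left(-34\right) \left(-8600\right) = 292400$)
$\frac{222903 + d}{\left(\frac{Z{\left(196,-205 \right)}}{5868} + \frac{108781}{Q}\right) - 191455} = \frac{222903 + 292400}{\left(\frac{121}{5868} + \frac{108781}{-54}\right) - 191455} = \frac{515303}{\left(121 \cdot \frac{1}{5868} + 108781 \left(- \frac{1}{54}\right)\right) - 191455} = \frac{515303}{\left(\frac{121}{5868} - \frac{108781}{54}\right) - 191455} = \frac{515303}{- \frac{35462243}{17604} - 191455} = \frac{515303}{- \frac{3405836063}{17604}} = 515303 \left(- \frac{17604}{3405836063}\right) = - \frac{9071394012}{3405836063}$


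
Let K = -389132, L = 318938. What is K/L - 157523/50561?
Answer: -34957486813/8062912109 ≈ -4.3356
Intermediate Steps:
K/L - 157523/50561 = -389132/318938 - 157523/50561 = -389132*1/318938 - 157523*1/50561 = -194566/159469 - 157523/50561 = -34957486813/8062912109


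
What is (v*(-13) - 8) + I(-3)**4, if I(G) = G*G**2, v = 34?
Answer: 530991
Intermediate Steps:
I(G) = G**3
(v*(-13) - 8) + I(-3)**4 = (34*(-13) - 8) + ((-3)**3)**4 = (-442 - 8) + (-27)**4 = -450 + 531441 = 530991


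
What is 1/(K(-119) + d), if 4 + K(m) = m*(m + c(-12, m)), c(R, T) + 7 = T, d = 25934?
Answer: 1/55085 ≈ 1.8154e-5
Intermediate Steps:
c(R, T) = -7 + T
K(m) = -4 + m*(-7 + 2*m) (K(m) = -4 + m*(m + (-7 + m)) = -4 + m*(-7 + 2*m))
1/(K(-119) + d) = 1/((-4 + (-119)² - 119*(-7 - 119)) + 25934) = 1/((-4 + 14161 - 119*(-126)) + 25934) = 1/((-4 + 14161 + 14994) + 25934) = 1/(29151 + 25934) = 1/55085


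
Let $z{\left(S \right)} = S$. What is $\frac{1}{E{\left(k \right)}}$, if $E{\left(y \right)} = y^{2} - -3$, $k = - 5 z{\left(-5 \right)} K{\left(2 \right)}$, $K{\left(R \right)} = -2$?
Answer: $\frac{1}{2503} \approx 0.00039952$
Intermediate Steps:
$k = -50$ ($k = \left(-5\right) \left(-5\right) \left(-2\right) = 25 \left(-2\right) = -50$)
$E{\left(y \right)} = 3 + y^{2}$ ($E{\left(y \right)} = y^{2} + 3 = 3 + y^{2}$)
$\frac{1}{E{\left(k \right)}} = \frac{1}{3 + \left(-50\right)^{2}} = \frac{1}{3 + 2500} = \frac{1}{2503}$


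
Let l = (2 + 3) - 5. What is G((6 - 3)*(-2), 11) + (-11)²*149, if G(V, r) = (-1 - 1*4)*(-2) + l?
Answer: 18039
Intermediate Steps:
l = 0 (l = 5 - 5 = 0)
G(V, r) = 10 (G(V, r) = (-1 - 1*4)*(-2) + 0 = (-1 - 4)*(-2) + 0 = -5*(-2) + 0 = 10 + 0 = 10)
G((6 - 3)*(-2), 11) + (-11)²*149 = 10 + (-11)²*149 = 10 + 121*149 = 10 + 18029 = 18039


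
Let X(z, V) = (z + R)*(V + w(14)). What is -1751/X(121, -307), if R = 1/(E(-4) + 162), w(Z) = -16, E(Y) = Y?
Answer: 16274/363261 ≈ 0.044800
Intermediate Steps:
R = 1/158 (R = 1/(-4 + 162) = 1/158 ≈ 0.0063291)
X(z, V) = (-16 + V)*(1/158 + z) (X(z, V) = (z + 1/158)*(V - 16) = (1/158 + z)*(-16 + V) = (-16 + V)*(1/158 + z))
-1751/X(121, -307) = -1751/(-8/79 - 16*121 + (1/158)*(-307) - 307*121) = -1751/(-8/79 - 1936 - 307/158 - 37147) = -1751/(-6175437/158) = -1751*(-158/6175437) = 16274/363261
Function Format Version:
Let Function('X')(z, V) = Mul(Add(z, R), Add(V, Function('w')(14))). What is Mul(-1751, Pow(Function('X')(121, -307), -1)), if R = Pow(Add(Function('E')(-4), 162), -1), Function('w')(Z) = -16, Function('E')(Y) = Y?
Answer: Rational(16274, 363261) ≈ 0.044800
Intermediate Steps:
R = Rational(1, 158) (R = Pow(Add(-4, 162), -1) = Pow(158, -1) = Rational(1, 158) ≈ 0.0063291)
Function('X')(z, V) = Mul(Add(-16, V), Add(Rational(1, 158), z)) (Function('X')(z, V) = Mul(Add(z, Rational(1, 158)), Add(V, -16)) = Mul(Add(Rational(1, 158), z), Add(-16, V)) = Mul(Add(-16, V), Add(Rational(1, 158), z)))
Mul(-1751, Pow(Function('X')(121, -307), -1)) = Mul(-1751, Pow(Add(Rational(-8, 79), Mul(-16, 121), Mul(Rational(1, 158), -307), Mul(-307, 121)), -1)) = Mul(-1751, Pow(Add(Rational(-8, 79), -1936, Rational(-307, 158), -37147), -1)) = Mul(-1751, Pow(Rational(-6175437, 158), -1)) = Mul(-1751, Rational(-158, 6175437)) = Rational(16274, 363261)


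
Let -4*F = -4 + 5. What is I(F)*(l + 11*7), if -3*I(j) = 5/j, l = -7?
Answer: 1400/3 ≈ 466.67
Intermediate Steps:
F = -¼ (F = -(-4 + 5)/4 = -¼*1 = -¼ ≈ -0.25000)
I(j) = -5/(3*j)
I(F)*(l + 11*7) = (-5/(3*(-¼)))*(-7 + 11*7) = (-5/3*(-4))*(-7 + 77) = (20/3)*70 = 1400/3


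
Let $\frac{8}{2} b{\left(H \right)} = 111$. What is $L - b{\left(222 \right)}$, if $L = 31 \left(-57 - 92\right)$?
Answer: $- \frac{18587}{4} \approx -4646.8$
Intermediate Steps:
$L = -4619$ ($L = 31 \left(-149\right) = -4619$)
$b{\left(H \right)} = \frac{111}{4}$ ($b{\left(H \right)} = \frac{1}{4} \cdot 111 = \frac{111}{4}$)
$L - b{\left(222 \right)} = -4619 - \frac{111}{4} = - \frac{18587}{4}$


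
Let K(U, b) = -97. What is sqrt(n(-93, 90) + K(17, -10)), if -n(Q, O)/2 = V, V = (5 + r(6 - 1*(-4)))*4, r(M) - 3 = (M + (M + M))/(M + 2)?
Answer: I*sqrt(181) ≈ 13.454*I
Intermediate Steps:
r(M) = 3 + 3*M/(2 + M) (r(M) = 3 + (M + (M + M))/(M + 2) = 3 + (M + 2*M)/(2 + M) = 3 + (3*M)/(2 + M) = 3 + 3*M/(2 + M))
V = 42 (V = (5 + 6*(1 + (6 - 1*(-4)))/(2 + (6 - 1*(-4))))*4 = (5 + 6*(1 + (6 + 4))/(2 + (6 + 4)))*4 = (5 + 6*(1 + 10)/(2 + 10))*4 = (5 + 6*11/12)*4 = (5 + 6*(1/12)*11)*4 = (5 + 11/2)*4 = (21/2)*4 = 42)
n(Q, O) = -84 (n(Q, O) = -2*42 = -84)
sqrt(n(-93, 90) + K(17, -10)) = sqrt(-84 - 97) = sqrt(-181) = I*sqrt(181)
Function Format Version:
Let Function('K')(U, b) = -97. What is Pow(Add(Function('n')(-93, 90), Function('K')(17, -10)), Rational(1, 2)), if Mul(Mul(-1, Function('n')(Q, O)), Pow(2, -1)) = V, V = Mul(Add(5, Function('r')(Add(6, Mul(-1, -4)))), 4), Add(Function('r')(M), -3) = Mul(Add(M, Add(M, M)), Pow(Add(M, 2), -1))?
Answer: Mul(I, Pow(181, Rational(1, 2))) ≈ Mul(13.454, I)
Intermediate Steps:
Function('r')(M) = Add(3, Mul(3, M, Pow(Add(2, M), -1))) (Function('r')(M) = Add(3, Mul(Add(M, Add(M, M)), Pow(Add(M, 2), -1))) = Add(3, Mul(Add(M, Mul(2, M)), Pow(Add(2, M), -1))) = Add(3, Mul(Mul(3, M), Pow(Add(2, M), -1))) = Add(3, Mul(3, M, Pow(Add(2, M), -1))))
V = 42 (V = Mul(Add(5, Mul(6, Pow(Add(2, Add(6, Mul(-1, -4))), -1), Add(1, Add(6, Mul(-1, -4))))), 4) = Mul(Add(5, Mul(6, Pow(Add(2, Add(6, 4)), -1), Add(1, Add(6, 4)))), 4) = Mul(Add(5, Mul(6, Pow(Add(2, 10), -1), Add(1, 10))), 4) = Mul(Add(5, Mul(6, Pow(12, -1), 11)), 4) = Mul(Add(5, Mul(6, Rational(1, 12), 11)), 4) = Mul(Add(5, Rational(11, 2)), 4) = Mul(Rational(21, 2), 4) = 42)
Function('n')(Q, O) = -84 (Function('n')(Q, O) = Mul(-2, 42) = -84)
Pow(Add(Function('n')(-93, 90), Function('K')(17, -10)), Rational(1, 2)) = Pow(Add(-84, -97), Rational(1, 2)) = Pow(-181, Rational(1, 2)) = Mul(I, Pow(181, Rational(1, 2)))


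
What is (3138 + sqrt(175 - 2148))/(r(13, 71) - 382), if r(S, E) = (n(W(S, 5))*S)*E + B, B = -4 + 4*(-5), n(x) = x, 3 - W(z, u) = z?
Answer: -523/1606 - I*sqrt(1973)/9636 ≈ -0.32565 - 0.0046096*I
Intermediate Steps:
W(z, u) = 3 - z
B = -24 (B = -4 - 20 = -24)
r(S, E) = -24 + E*S*(3 - S) (r(S, E) = ((3 - S)*S)*E - 24 = (S*(3 - S))*E - 24 = E*S*(3 - S) - 24 = -24 + E*S*(3 - S))
(3138 + sqrt(175 - 2148))/(r(13, 71) - 382) = (3138 + sqrt(175 - 2148))/((-24 - 1*71*13*(-3 + 13)) - 382) = (3138 + sqrt(-1973))/((-24 - 1*71*13*10) - 382) = (3138 + I*sqrt(1973))/((-24 - 9230) - 382) = (3138 + I*sqrt(1973))/(-9254 - 382) = (3138 + I*sqrt(1973))/(-9636) = (3138 + I*sqrt(1973))*(-1/9636) = -523/1606 - I*sqrt(1973)/9636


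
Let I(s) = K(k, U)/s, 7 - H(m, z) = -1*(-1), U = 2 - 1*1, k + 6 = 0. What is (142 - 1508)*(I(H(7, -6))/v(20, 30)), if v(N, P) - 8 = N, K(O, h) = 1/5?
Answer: -683/420 ≈ -1.6262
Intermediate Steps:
k = -6 (k = -6 + 0 = -6)
U = 1 (U = 2 - 1 = 1)
K(O, h) = ⅕
H(m, z) = 6 (H(m, z) = 7 - (-1)*(-1) = 7 - 1*1 = 7 - 1 = 6)
I(s) = 1/(5*s)
v(N, P) = 8 + N
(142 - 1508)*(I(H(7, -6))/v(20, 30)) = (142 - 1508)*(((⅕)/6)/(8 + 20)) = -1366*(⅕)*(⅙)/28 = -683/(15*28) = -1366*1/840 = -683/420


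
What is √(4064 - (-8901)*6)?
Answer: √57470 ≈ 239.73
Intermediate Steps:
√(4064 - (-8901)*6) = √(4064 - 8901*(-6)) = √(4064 + 53406) = √57470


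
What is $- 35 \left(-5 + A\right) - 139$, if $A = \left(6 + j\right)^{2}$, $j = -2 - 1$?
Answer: $-279$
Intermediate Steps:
$j = -3$
$A = 9$ ($A = \left(6 - 3\right)^{2} = 3^{2} = 9$)
$- 35 \left(-5 + A\right) - 139 = - 35 \left(-5 + 9\right) - 139 = \left(-35\right) 4 - 139 = -140 - 139 = -279$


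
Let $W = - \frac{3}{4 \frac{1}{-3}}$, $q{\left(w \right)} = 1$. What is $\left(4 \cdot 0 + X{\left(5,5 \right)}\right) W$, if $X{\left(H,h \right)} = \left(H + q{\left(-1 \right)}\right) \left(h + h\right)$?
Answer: $135$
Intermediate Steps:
$W = \frac{9}{4}$ ($W = - \frac{3}{4 \left(- \frac{1}{3}\right)} = - \frac{3}{- \frac{4}{3}} = \left(-3\right) \left(- \frac{3}{4}\right) = \frac{9}{4} \approx 2.25$)
$X{\left(H,h \right)} = 2 h \left(1 + H\right)$ ($X{\left(H,h \right)} = \left(H + 1\right) \left(h + h\right) = \left(1 + H\right) 2 h = 2 h \left(1 + H\right)$)
$\left(4 \cdot 0 + X{\left(5,5 \right)}\right) W = \left(4 \cdot 0 + 2 \cdot 5 \left(1 + 5\right)\right) \frac{9}{4} = \left(0 + 2 \cdot 5 \cdot 6\right) \frac{9}{4} = \left(0 + 60\right) \frac{9}{4} = 60 \cdot \frac{9}{4} = 135$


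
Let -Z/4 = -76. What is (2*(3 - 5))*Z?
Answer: -1216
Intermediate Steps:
Z = 304 (Z = -4*(-76) = 304)
(2*(3 - 5))*Z = (2*(3 - 5))*304 = (2*(-2))*304 = -4*304 = -1216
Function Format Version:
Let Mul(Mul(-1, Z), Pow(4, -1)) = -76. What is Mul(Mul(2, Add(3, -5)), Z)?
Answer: -1216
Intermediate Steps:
Z = 304 (Z = Mul(-4, -76) = 304)
Mul(Mul(2, Add(3, -5)), Z) = Mul(Mul(2, Add(3, -5)), 304) = Mul(Mul(2, -2), 304) = Mul(-4, 304) = -1216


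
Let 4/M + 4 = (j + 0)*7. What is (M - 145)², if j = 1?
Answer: 185761/9 ≈ 20640.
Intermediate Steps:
M = 4/3 (M = 4/(-4 + (1 + 0)*7) = 4/(-4 + 1*7) = 4/(-4 + 7) = 4/3 ≈ 1.3333)
(M - 145)² = (4/3 - 145)² = (-431/3)² = 185761/9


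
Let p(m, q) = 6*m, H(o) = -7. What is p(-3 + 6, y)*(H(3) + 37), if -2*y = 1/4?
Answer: 540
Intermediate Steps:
y = -1/8 (y = -1/2/4 = -1/2*1/4 = -1/8 ≈ -0.12500)
p(-3 + 6, y)*(H(3) + 37) = (6*(-3 + 6))*(-7 + 37) = (6*3)*30 = 18*30 = 540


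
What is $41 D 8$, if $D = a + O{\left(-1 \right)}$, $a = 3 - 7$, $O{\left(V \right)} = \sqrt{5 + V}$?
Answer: $-656$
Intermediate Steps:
$a = -4$
$D = -2$ ($D = -4 + \sqrt{5 - 1} = -4 + \sqrt{4} = -4 + 2 = -2$)
$41 D 8 = 41 \left(-2\right) 8 = \left(-82\right) 8 = -656$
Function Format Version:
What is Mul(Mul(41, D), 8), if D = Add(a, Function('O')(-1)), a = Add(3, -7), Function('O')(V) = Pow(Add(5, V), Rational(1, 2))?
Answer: -656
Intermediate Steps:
a = -4
D = -2 (D = Add(-4, Pow(Add(5, -1), Rational(1, 2))) = Add(-4, Pow(4, Rational(1, 2))) = Add(-4, 2) = -2)
Mul(Mul(41, D), 8) = Mul(Mul(41, -2), 8) = Mul(-82, 8) = -656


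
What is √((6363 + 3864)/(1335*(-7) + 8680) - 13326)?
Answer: I*√120405945/95 ≈ 115.5*I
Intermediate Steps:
√((6363 + 3864)/(1335*(-7) + 8680) - 13326) = √(10227/(-9345 + 8680) - 13326) = √(10227/(-665) - 13326) = √(10227*(-1/665) - 13326) = √(-1461/95 - 13326) = √(-1267431/95) = I*√120405945/95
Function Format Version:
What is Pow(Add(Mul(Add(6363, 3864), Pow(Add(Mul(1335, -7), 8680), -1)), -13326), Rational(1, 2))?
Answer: Mul(Rational(1, 95), I, Pow(120405945, Rational(1, 2))) ≈ Mul(115.50, I)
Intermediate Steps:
Pow(Add(Mul(Add(6363, 3864), Pow(Add(Mul(1335, -7), 8680), -1)), -13326), Rational(1, 2)) = Pow(Add(Mul(10227, Pow(Add(-9345, 8680), -1)), -13326), Rational(1, 2)) = Pow(Add(Mul(10227, Pow(-665, -1)), -13326), Rational(1, 2)) = Pow(Add(Mul(10227, Rational(-1, 665)), -13326), Rational(1, 2)) = Pow(Add(Rational(-1461, 95), -13326), Rational(1, 2)) = Pow(Rational(-1267431, 95), Rational(1, 2)) = Mul(Rational(1, 95), I, Pow(120405945, Rational(1, 2)))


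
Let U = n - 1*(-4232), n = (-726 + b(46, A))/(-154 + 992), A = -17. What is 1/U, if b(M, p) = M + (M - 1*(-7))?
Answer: 838/3545789 ≈ 0.00023634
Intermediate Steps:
b(M, p) = 7 + 2*M (b(M, p) = M + (M + 7) = M + (7 + M) = 7 + 2*M)
n = -627/838 (n = (-726 + (7 + 2*46))/(-154 + 992) = (-726 + (7 + 92))/838 = (-726 + 99)*(1/838) = -627*1/838 = -627/838 ≈ -0.74821)
U = 3545789/838 (U = -627/838 - 1*(-4232) = -627/838 + 4232 = 3545789/838 ≈ 4231.3)
1/U = 1/(3545789/838) = 838/3545789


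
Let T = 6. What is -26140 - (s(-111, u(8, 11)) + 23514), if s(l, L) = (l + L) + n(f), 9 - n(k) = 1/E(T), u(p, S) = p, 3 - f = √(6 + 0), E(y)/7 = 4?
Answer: -1387679/28 ≈ -49560.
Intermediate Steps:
E(y) = 28 (E(y) = 7*4 = 28)
f = 3 - √6 (f = 3 - √(6 + 0) = 3 - √6 ≈ 0.55051)
n(k) = 251/28 (n(k) = 9 - 1/28 = 251/28)
s(l, L) = 251/28 + L + l (s(l, L) = (l + L) + 251/28 = (L + l) + 251/28 = 251/28 + L + l)
-26140 - (s(-111, u(8, 11)) + 23514) = -26140 - ((251/28 + 8 - 111) + 23514) = -26140 - (-2633/28 + 23514) = -26140 - 1*655759/28 = -26140 - 655759/28 = -1387679/28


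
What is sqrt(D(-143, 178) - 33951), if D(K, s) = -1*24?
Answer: 15*I*sqrt(151) ≈ 184.32*I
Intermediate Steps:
D(K, s) = -24
sqrt(D(-143, 178) - 33951) = sqrt(-24 - 33951) = sqrt(-33975) = 15*I*sqrt(151)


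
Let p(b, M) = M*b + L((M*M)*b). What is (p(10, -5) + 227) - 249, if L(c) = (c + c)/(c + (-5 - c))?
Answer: -172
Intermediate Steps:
L(c) = -2*c/5 (L(c) = (2*c)/(-5) = (2*c)*(-1/5) = -2*c/5)
p(b, M) = M*b - 2*b*M**2/5 (p(b, M) = M*b - 2*M*M*b/5 = M*b - 2*M**2*b/5 = M*b - 2*b*M**2/5)
(p(10, -5) + 227) - 249 = ((1/5)*(-5)*10*(5 - 2*(-5)) + 227) - 249 = ((1/5)*(-5)*10*(5 + 10) + 227) - 249 = ((1/5)*(-5)*10*15 + 227) - 249 = (-150 + 227) - 249 = 77 - 249 = -172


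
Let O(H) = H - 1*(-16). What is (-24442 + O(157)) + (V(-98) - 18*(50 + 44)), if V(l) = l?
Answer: -26059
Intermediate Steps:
O(H) = 16 + H (O(H) = H + 16 = 16 + H)
(-24442 + O(157)) + (V(-98) - 18*(50 + 44)) = (-24442 + (16 + 157)) + (-98 - 18*(50 + 44)) = (-24442 + 173) + (-98 - 18*94) = -24269 + (-98 - 1*1692) = -24269 + (-98 - 1692) = -24269 - 1790 = -26059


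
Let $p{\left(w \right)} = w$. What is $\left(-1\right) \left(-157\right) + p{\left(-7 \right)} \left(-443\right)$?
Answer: $3258$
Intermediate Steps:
$\left(-1\right) \left(-157\right) + p{\left(-7 \right)} \left(-443\right) = \left(-1\right) \left(-157\right) - -3101 = 157 + 3101 = 3258$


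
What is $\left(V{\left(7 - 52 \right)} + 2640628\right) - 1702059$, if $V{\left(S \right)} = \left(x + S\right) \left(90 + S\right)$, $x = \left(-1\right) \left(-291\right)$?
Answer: $949639$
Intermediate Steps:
$x = 291$
$V{\left(S \right)} = \left(90 + S\right) \left(291 + S\right)$ ($V{\left(S \right)} = \left(291 + S\right) \left(90 + S\right) = \left(90 + S\right) \left(291 + S\right)$)
$\left(V{\left(7 - 52 \right)} + 2640628\right) - 1702059 = \left(\left(26190 + \left(7 - 52\right)^{2} + 381 \left(7 - 52\right)\right) + 2640628\right) - 1702059 = \left(\left(26190 + \left(-45\right)^{2} + 381 \left(-45\right)\right) + 2640628\right) - 1702059 = \left(\left(26190 + 2025 - 17145\right) + 2640628\right) - 1702059 = \left(11070 + 2640628\right) - 1702059 = 2651698 - 1702059 = 949639$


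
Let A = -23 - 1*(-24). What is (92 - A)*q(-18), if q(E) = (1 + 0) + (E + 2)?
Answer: -1365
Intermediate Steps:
A = 1 (A = -23 + 24 = 1)
q(E) = 3 + E (q(E) = 1 + (2 + E) = 3 + E)
(92 - A)*q(-18) = (92 - 1*1)*(3 - 18) = (92 - 1)*(-15) = 91*(-15) = -1365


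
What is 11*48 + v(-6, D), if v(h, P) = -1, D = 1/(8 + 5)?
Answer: 527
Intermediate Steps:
D = 1/13 ≈ 0.076923
11*48 + v(-6, D) = 11*48 - 1 = 528 - 1 = 527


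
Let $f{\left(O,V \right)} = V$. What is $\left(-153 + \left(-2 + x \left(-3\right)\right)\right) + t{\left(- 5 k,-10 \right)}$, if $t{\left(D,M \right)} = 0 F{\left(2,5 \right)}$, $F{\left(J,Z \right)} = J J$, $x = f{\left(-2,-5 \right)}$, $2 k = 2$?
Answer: $-140$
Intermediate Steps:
$k = 1$ ($k = \frac{1}{2} \cdot 2 = 1$)
$x = -5$
$F{\left(J,Z \right)} = J^{2}$
$t{\left(D,M \right)} = 0$ ($t{\left(D,M \right)} = 0 \cdot 2^{2} = 0 \cdot 4 = 0$)
$\left(-153 + \left(-2 + x \left(-3\right)\right)\right) + t{\left(- 5 k,-10 \right)} = \left(-153 - -13\right) + 0 = \left(-153 + \left(-2 + 15\right)\right) + 0 = \left(-153 + 13\right) + 0 = -140 + 0 = -140$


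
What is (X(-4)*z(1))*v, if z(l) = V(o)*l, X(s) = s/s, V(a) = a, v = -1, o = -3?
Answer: 3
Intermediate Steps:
X(s) = 1
z(l) = -3*l
(X(-4)*z(1))*v = (1*(-3*1))*(-1) = (1*(-3))*(-1) = -3*(-1) = 3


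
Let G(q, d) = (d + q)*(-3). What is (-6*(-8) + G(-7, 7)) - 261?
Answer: -213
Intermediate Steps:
G(q, d) = -3*d - 3*q
(-6*(-8) + G(-7, 7)) - 261 = (-6*(-8) + (-3*7 - 3*(-7))) - 261 = (48 + (-21 + 21)) - 261 = (48 + 0) - 261 = 48 - 261 = -213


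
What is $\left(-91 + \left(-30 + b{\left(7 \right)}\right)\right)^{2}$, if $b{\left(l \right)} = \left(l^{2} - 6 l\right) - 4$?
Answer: $13924$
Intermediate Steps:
$b{\left(l \right)} = -4 + l^{2} - 6 l$
$\left(-91 + \left(-30 + b{\left(7 \right)}\right)\right)^{2} = \left(-91 - 27\right)^{2} = \left(-118\right)^{2} = 13924$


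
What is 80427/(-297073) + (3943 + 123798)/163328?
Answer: 24812421037/48520338944 ≈ 0.51138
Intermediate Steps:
80427/(-297073) + (3943 + 123798)/163328 = 80427*(-1/297073) + 127741*(1/163328) = -80427/297073 + 127741/163328 = 24812421037/48520338944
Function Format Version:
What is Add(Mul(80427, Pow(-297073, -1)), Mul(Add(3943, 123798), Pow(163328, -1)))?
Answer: Rational(24812421037, 48520338944) ≈ 0.51138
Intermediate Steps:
Add(Mul(80427, Pow(-297073, -1)), Mul(Add(3943, 123798), Pow(163328, -1))) = Add(Mul(80427, Rational(-1, 297073)), Mul(127741, Rational(1, 163328))) = Add(Rational(-80427, 297073), Rational(127741, 163328)) = Rational(24812421037, 48520338944)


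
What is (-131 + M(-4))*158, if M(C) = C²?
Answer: -18170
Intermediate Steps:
(-131 + M(-4))*158 = (-131 + (-4)²)*158 = (-131 + 16)*158 = -115*158 = -18170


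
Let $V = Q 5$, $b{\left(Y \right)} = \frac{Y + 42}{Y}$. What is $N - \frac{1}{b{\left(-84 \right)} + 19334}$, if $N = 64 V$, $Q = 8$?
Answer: $\frac{98992638}{38669} \approx 2560.0$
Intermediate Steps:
$b{\left(Y \right)} = \frac{42 + Y}{Y}$
$V = 40$ ($V = 8 \cdot 5 = 40$)
$N = 2560$ ($N = 64 \cdot 40 = 2560$)
$N - \frac{1}{b{\left(-84 \right)} + 19334} = 2560 - \frac{1}{\frac{42 - 84}{-84} + 19334} = 2560 - \frac{1}{\left(- \frac{1}{84}\right) \left(-42\right) + 19334} = 2560 - \frac{1}{\frac{1}{2} + 19334} = 2560 - \frac{1}{\frac{38669}{2}} = 2560 - \frac{2}{38669} = \frac{98992638}{38669}$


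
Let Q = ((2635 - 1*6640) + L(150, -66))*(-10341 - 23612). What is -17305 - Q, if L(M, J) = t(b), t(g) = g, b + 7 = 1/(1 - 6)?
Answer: -681217658/5 ≈ -1.3624e+8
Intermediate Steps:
b = -36/5 (b = -7 + 1/(1 - 6) = -7 + 1/(-5) = -7 - ⅕ = -36/5 ≈ -7.2000)
L(M, J) = -36/5
Q = 681131133/5 (Q = ((2635 - 1*6640) - 36/5)*(-10341 - 23612) = ((2635 - 6640) - 36/5)*(-33953) = (-4005 - 36/5)*(-33953) = -20061/5*(-33953) = 681131133/5 ≈ 1.3623e+8)
-17305 - Q = -17305 - 1*681131133/5 = -17305 - 681131133/5 = -681217658/5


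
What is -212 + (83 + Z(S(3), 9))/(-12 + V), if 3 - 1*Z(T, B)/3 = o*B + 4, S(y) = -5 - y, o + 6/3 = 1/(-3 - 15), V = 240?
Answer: -96401/456 ≈ -211.41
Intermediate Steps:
o = -37/18 (o = -2 + 1/(-3 - 15) = -2 + 1/(-18) = -2 - 1/18 = -37/18 ≈ -2.0556)
Z(T, B) = -3 + 37*B/6 (Z(T, B) = 9 - 3*(-37*B/18 + 4) = 9 - 3*(4 - 37*B/18) = 9 + (-12 + 37*B/6) = -3 + 37*B/6)
-212 + (83 + Z(S(3), 9))/(-12 + V) = -212 + (83 + (-3 + (37/6)*9))/(-12 + 240) = -212 + (83 + (-3 + 111/2))/228 = -212 + (83 + 105/2)*(1/228) = -212 + (271/2)*(1/228) = -212 + 271/456 = -96401/456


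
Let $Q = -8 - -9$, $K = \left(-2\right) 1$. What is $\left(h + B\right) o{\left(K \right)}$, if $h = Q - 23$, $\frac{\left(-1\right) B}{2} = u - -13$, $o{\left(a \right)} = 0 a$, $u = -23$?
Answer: $0$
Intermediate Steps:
$K = -2$
$o{\left(a \right)} = 0$
$Q = 1$ ($Q = -8 + 9 = 1$)
$B = 20$ ($B = - 2 \left(-23 - -13\right) = - 2 \left(-23 + 13\right) = \left(-2\right) \left(-10\right) = 20$)
$h = -22$ ($h = 1 - 23 = -22$)
$\left(h + B\right) o{\left(K \right)} = \left(-22 + 20\right) 0 = \left(-2\right) 0 = 0$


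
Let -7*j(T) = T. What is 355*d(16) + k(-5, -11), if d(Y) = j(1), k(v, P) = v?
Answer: -390/7 ≈ -55.714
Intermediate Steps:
j(T) = -T/7
d(Y) = -⅐ (d(Y) = -⅐*1 = -⅐)
355*d(16) + k(-5, -11) = 355*(-⅐) - 5 = -355/7 - 5 = -390/7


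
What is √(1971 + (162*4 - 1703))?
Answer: 2*√229 ≈ 30.266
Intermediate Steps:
√(1971 + (162*4 - 1703)) = √(1971 + (648 - 1703)) = √(1971 - 1055) = √916 = 2*√229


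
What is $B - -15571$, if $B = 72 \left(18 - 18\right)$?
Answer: $15571$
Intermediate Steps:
$B = 0$ ($B = 72 \cdot 0 = 0$)
$B - -15571 = 0 - -15571 = 0 + 15571 = 15571$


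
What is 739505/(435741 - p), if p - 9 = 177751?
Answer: 739505/257981 ≈ 2.8665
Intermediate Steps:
p = 177760 (p = 9 + 177751 = 177760)
739505/(435741 - p) = 739505/(435741 - 1*177760) = 739505/(435741 - 177760) = 739505/257981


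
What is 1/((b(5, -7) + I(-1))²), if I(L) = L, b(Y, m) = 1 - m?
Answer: 1/49 ≈ 0.020408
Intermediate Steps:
1/((b(5, -7) + I(-1))²) = 1/(((1 - 1*(-7)) - 1)²) = 1/(((1 + 7) - 1)²) = 1/((8 - 1)²) = 1/(7²) = 1/49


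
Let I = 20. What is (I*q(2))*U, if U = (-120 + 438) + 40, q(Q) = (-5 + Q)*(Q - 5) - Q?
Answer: 50120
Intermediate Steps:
q(Q) = (-5 + Q)**2 - Q (q(Q) = (-5 + Q)*(-5 + Q) - Q = (-5 + Q)**2 - Q)
U = 358 (U = 318 + 40 = 358)
(I*q(2))*U = (20*((-5 + 2)**2 - 1*2))*358 = (20*((-3)**2 - 2))*358 = (20*(9 - 2))*358 = (20*7)*358 = 140*358 = 50120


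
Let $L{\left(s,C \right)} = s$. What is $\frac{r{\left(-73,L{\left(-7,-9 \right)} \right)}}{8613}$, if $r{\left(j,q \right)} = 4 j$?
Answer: $- \frac{292}{8613} \approx -0.033902$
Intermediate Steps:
$\frac{r{\left(-73,L{\left(-7,-9 \right)} \right)}}{8613} = \frac{4 \left(-73\right)}{8613} = \left(-292\right) \frac{1}{8613} = - \frac{292}{8613}$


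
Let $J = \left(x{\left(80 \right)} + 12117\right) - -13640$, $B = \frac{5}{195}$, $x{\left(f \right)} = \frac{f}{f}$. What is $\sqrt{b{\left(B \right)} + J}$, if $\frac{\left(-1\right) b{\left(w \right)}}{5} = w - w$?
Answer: $9 \sqrt{318} \approx 160.49$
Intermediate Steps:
$x{\left(f \right)} = 1$
$B = \frac{1}{39}$ ($B = 5 \cdot \frac{1}{195} = \frac{1}{39} \approx 0.025641$)
$b{\left(w \right)} = 0$ ($b{\left(w \right)} = - 5 \left(w - w\right) = \left(-5\right) 0 = 0$)
$J = 25758$ ($J = \left(1 + 12117\right) - -13640 = 12118 + 13640 = 25758$)
$\sqrt{b{\left(B \right)} + J} = \sqrt{0 + 25758} = \sqrt{25758} = 9 \sqrt{318}$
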